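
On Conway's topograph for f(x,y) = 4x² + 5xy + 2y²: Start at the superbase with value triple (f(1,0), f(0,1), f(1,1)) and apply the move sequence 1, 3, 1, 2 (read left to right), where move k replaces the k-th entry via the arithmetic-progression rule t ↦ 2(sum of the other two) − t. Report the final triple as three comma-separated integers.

start (4,2,11) = (f(1,0),f(0,1),f(1,1))
replace slot 1: 2·(2+11) − 4 = 22 → (22,2,11)
replace slot 3: 2·(22+2) − 11 = 37 → (22,2,37)
replace slot 1: 2·(2+37) − 22 = 56 → (56,2,37)
replace slot 2: 2·(56+37) − 2 = 184 → (56,184,37)

56,184,37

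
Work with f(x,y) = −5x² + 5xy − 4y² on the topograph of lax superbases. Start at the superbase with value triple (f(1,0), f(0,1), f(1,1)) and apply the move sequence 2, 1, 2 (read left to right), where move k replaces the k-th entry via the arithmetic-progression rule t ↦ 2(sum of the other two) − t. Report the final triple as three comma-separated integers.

start (-5,-4,-4) = (f(1,0),f(0,1),f(1,1))
replace slot 2: 2·((-5)+(-4)) − (-4) = -14 → (-5,-14,-4)
replace slot 1: 2·((-14)+(-4)) − (-5) = -31 → (-31,-14,-4)
replace slot 2: 2·((-31)+(-4)) − (-14) = -56 → (-31,-56,-4)

-31,-56,-4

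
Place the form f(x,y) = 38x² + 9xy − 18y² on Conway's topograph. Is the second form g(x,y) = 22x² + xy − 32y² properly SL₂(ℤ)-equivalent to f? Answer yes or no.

D₁ = 2817, D₂ = 2817
river cycle of f (length 34): (-18, 27, 29), (29, 31, -16), (-16, 33, 27), (27, 21, -22), (-22, 23, 26), (26, 29, -19), (-19, 47, 8), (8, 49, -13), (-13, 29, 38), (38, 47, -4), … (24 more)
river cycle of g (length 34): (22, 45, -9), (-9, 45, 22), (22, 43, -11), (-11, 45, 18), (18, 27, -29), (-29, 31, 16), (16, 33, -27), (-27, 21, 22), (22, 23, -26), (-26, 29, 19), … (24 more)
cycles differ ⇒ inequivalent

no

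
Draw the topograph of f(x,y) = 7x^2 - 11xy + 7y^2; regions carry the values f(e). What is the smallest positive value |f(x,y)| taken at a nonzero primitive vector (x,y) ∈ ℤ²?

translate: b→3 (≡-11 mod 14), so (7,-11,7)→(7,3,3)
flip: (7,3,3)→(3,-3,7)
translate: b→3 (≡-3 mod 6), so (3,-3,7)→(3,3,7)
reduced (well bottom): (3,3,7) with a≤c, −a<b≤a
well minimum = a = 3

3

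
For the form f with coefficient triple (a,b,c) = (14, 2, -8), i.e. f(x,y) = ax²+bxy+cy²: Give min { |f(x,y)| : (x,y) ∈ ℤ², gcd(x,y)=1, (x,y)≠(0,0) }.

descent: ρ → (-8,14,8)  [lands on river]
river: ρ → (8,18,-4)
river: ρ → (-4,14,16)
river: ρ → (16,18,-2)
river: ρ → (-2,18,16)
river: ρ → (16,14,-4)
river: ρ → (-4,18,8)
river: ρ → (8,14,-8)
river: ρ → (-8,18,4)
river: ρ → (4,14,-16)
river: ρ → (-16,18,2)
river: ρ → (2,18,-16)
river: ρ → (-16,14,4)
river: ρ → (4,18,-8)
closes: descent 1, river 14
min |a| on river = 2

2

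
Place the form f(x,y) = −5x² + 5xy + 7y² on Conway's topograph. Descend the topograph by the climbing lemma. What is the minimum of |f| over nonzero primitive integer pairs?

river: ρ → (7,9,-3)
river: ρ → (-3,9,7)
river: ρ → (7,5,-5)
river: ρ → (-5,5,7)
closes: descent 0, river 4
min |a| on river = 3

3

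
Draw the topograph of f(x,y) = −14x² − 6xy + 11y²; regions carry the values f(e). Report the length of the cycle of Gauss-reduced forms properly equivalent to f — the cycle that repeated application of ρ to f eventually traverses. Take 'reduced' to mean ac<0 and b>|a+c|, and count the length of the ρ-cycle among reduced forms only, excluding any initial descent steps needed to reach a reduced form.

D = 652, ⌊√D⌋ = 25
descent: ρ → (11,6,-14)  [lands on river]
river: ρ → (-14,22,3)
river: ρ → (3,20,-21)
river: ρ → (-21,22,2)
river: ρ → (2,22,-21)
river: ρ → (-21,20,3)
river: ρ → (3,22,-14)
river: ρ → (-14,6,11)
river: ρ → (11,16,-9)
river: ρ → (-9,20,7)
river: ρ → (7,22,-6)
river: ρ → (-6,14,19)
river: ρ → (19,24,-1)
river: ρ → (-1,24,19)
river: ρ → (19,14,-6)
river: ρ → (-6,22,7)
river: ρ → (7,20,-9)
river: ρ → (-9,16,11)
ρ-cycle length = 18 (tail of 1 descent step not counted)

18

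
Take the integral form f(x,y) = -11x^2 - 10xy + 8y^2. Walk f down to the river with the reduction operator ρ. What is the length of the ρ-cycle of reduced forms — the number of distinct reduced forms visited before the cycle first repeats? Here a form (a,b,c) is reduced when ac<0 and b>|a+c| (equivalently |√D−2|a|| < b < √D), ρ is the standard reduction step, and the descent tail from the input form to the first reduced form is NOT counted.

D = 452, ⌊√D⌋ = 21
descent: ρ → (8,10,-11)  [lands on river]
river: ρ → (-11,12,7)
river: ρ → (7,16,-7)
river: ρ → (-7,12,11)
river: ρ → (11,10,-8)
river: ρ → (-8,6,13)
river: ρ → (13,20,-1)
river: ρ → (-1,20,13)
river: ρ → (13,6,-8)
river: ρ → (-8,10,11)
river: ρ → (11,12,-7)
river: ρ → (-7,16,7)
river: ρ → (7,12,-11)
river: ρ → (-11,10,8)
river: ρ → (8,6,-13)
river: ρ → (-13,20,1)
river: ρ → (1,20,-13)
river: ρ → (-13,6,8)
ρ-cycle length = 18 (tail of 1 descent step not counted)

18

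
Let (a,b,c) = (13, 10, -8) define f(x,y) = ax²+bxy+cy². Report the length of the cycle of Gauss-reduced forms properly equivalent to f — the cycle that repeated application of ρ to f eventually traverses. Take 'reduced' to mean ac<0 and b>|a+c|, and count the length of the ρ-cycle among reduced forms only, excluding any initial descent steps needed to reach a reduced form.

D = 516, ⌊√D⌋ = 22
river: ρ → (-8,22,1)
river: ρ → (1,22,-8)
river: ρ → (-8,10,13)
river: ρ → (13,16,-5)
river: ρ → (-5,14,16)
river: ρ → (16,18,-3)
river: ρ → (-3,18,16)
river: ρ → (16,14,-5)
river: ρ → (-5,16,13)
river: ρ → (13,10,-8)
ρ-cycle length = 10 (tail of 0 descent steps not counted)

10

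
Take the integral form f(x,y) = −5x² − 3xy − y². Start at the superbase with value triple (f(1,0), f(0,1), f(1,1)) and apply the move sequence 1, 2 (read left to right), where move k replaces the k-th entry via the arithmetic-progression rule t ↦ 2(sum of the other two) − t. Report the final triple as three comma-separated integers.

start (-5,-1,-9) = (f(1,0),f(0,1),f(1,1))
replace slot 1: 2·((-1)+(-9)) − (-5) = -15 → (-15,-1,-9)
replace slot 2: 2·((-15)+(-9)) − (-1) = -47 → (-15,-47,-9)

-15,-47,-9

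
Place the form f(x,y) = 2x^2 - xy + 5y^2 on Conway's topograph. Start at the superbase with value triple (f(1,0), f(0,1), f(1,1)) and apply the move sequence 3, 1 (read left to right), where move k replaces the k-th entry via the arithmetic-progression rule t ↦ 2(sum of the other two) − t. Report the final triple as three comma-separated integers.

start (2,5,6) = (f(1,0),f(0,1),f(1,1))
replace slot 3: 2·(2+5) − 6 = 8 → (2,5,8)
replace slot 1: 2·(5+8) − 2 = 24 → (24,5,8)

24,5,8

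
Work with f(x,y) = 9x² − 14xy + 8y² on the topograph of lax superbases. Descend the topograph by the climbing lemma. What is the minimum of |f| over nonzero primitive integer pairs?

translate: b→4 (≡-14 mod 18), so (9,-14,8)→(9,4,3)
flip: (9,4,3)→(3,-4,9)
translate: b→2 (≡-4 mod 6), so (3,-4,9)→(3,2,8)
reduced (well bottom): (3,2,8) with a≤c, −a<b≤a
well minimum = a = 3

3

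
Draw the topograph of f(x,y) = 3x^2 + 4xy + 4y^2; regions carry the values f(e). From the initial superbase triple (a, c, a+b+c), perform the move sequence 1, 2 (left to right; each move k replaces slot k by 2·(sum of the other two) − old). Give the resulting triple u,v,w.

start (3,4,11) = (f(1,0),f(0,1),f(1,1))
replace slot 1: 2·(4+11) − 3 = 27 → (27,4,11)
replace slot 2: 2·(27+11) − 4 = 72 → (27,72,11)

27,72,11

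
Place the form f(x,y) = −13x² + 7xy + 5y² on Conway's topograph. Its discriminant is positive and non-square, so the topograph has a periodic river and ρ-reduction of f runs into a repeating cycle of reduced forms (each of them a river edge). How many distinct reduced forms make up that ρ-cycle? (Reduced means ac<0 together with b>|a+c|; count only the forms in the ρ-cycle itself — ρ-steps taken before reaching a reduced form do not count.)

D = 309, ⌊√D⌋ = 17
descent: ρ → (5,13,-7)  [lands on river]
river: ρ → (-7,15,3)
river: ρ → (3,15,-7)
river: ρ → (-7,13,5)
river: ρ → (5,17,-1)
river: ρ → (-1,17,5)
ρ-cycle length = 6 (tail of 1 descent step not counted)

6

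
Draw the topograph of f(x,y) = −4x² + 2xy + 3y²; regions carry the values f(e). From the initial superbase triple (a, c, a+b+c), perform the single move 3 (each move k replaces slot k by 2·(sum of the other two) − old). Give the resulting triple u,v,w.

start (-4,3,1) = (f(1,0),f(0,1),f(1,1))
replace slot 3: 2·((-4)+3) − 1 = -3 → (-4,3,-3)

-4,3,-3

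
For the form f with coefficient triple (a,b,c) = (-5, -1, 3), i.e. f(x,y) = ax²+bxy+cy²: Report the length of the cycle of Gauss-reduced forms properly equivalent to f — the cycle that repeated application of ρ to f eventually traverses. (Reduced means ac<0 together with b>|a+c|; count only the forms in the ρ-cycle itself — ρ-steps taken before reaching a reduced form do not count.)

D = 61, ⌊√D⌋ = 7
descent: ρ → (3,7,-1)  [lands on river]
river: ρ → (-1,7,3)
river: ρ → (3,5,-3)
river: ρ → (-3,7,1)
river: ρ → (1,7,-3)
river: ρ → (-3,5,3)
ρ-cycle length = 6 (tail of 1 descent step not counted)

6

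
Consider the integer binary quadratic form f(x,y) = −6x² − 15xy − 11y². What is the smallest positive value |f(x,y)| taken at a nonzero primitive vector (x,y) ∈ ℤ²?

translate: b→3 (≡15 mod 12), so (6,15,11)→(6,3,2)
flip: (6,3,2)→(2,-3,6)
translate: b→1 (≡-3 mod 4), so (2,-3,6)→(2,1,5)
reduced (well bottom): (2,1,5) with a≤c, −a<b≤a
well minimum |f| = |-2| = 2 (negative-definite)

2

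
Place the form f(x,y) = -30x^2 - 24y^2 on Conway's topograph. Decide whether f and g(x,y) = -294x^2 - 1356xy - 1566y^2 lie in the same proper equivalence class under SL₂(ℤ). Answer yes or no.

D₁ = -2880, D₂ = -2880
f is negative-definite; reduce −f:
−f: flip: (30,0,24)→(24,0,30)
−f: reduced (well bottom): (24,0,30) with a≤c, −a<b≤a
flip sign back: reduced form of f is (-24,0,-30)
g is negative-definite; reduce −g:
−g: translate: b→180 (≡1356 mod 588), so (294,1356,1566)→(294,180,30)
−g: flip: (294,180,30)→(30,-180,294)
−g: translate: b→0 (≡-180 mod 60), so (30,-180,294)→(30,0,24)
−g: flip: (30,0,24)→(24,0,30)
−g: reduced (well bottom): (24,0,30) with a≤c, −a<b≤a
flip sign back: reduced form of g is (-24,0,-30)
reduced forms (-24, 0, -30) vs (-24, 0, -30) ⇒ equivalent

yes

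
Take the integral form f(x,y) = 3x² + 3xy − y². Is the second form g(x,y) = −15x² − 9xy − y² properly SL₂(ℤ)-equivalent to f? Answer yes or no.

D₁ = 21, D₂ = 21
river cycle of f (length 2): (-1, 3, 3), (3, 3, -1)
river cycle of g (length 2): (-1, 3, 3), (3, 3, -1)
cycles coincide ⇒ equivalent

yes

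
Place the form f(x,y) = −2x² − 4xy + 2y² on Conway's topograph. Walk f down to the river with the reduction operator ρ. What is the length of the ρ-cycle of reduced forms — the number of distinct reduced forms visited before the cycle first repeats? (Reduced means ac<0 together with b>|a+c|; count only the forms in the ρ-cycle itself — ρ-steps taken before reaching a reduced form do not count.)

D = 32, ⌊√D⌋ = 5
descent: ρ → (2,4,-2)  [lands on river]
river: ρ → (-2,4,2)
ρ-cycle length = 2 (tail of 1 descent step not counted)

2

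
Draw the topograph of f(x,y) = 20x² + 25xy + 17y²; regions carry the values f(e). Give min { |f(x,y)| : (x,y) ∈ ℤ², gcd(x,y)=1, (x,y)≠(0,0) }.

translate: b→-15 (≡25 mod 40), so (20,25,17)→(20,-15,12)
flip: (20,-15,12)→(12,15,20)
translate: b→-9 (≡15 mod 24), so (12,15,20)→(12,-9,17)
reduced (well bottom): (12,-9,17) with a≤c, −a<b≤a
well minimum = a = 12

12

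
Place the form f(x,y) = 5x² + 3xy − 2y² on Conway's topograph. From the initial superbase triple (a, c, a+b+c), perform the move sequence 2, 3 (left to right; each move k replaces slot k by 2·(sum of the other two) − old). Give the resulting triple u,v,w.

start (5,-2,6) = (f(1,0),f(0,1),f(1,1))
replace slot 2: 2·(5+6) − (-2) = 24 → (5,24,6)
replace slot 3: 2·(5+24) − 6 = 52 → (5,24,52)

5,24,52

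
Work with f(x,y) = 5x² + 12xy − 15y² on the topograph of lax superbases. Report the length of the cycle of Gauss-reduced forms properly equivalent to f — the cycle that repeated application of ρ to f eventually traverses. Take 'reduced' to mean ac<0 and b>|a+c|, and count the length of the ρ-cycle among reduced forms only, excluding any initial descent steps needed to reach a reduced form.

D = 444, ⌊√D⌋ = 21
river: ρ → (-15,18,2)
river: ρ → (2,18,-15)
river: ρ → (-15,12,5)
river: ρ → (5,18,-6)
river: ρ → (-6,18,5)
river: ρ → (5,12,-15)
ρ-cycle length = 6 (tail of 0 descent steps not counted)

6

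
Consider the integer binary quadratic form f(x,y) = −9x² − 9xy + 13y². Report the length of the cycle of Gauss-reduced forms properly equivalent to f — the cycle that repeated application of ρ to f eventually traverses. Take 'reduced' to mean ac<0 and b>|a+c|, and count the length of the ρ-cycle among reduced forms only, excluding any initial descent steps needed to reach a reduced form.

D = 549, ⌊√D⌋ = 23
descent: ρ → (13,9,-9)  [lands on river]
river: ρ → (-9,9,13)
river: ρ → (13,17,-5)
river: ρ → (-5,23,1)
river: ρ → (1,23,-5)
river: ρ → (-5,17,13)
ρ-cycle length = 6 (tail of 1 descent step not counted)

6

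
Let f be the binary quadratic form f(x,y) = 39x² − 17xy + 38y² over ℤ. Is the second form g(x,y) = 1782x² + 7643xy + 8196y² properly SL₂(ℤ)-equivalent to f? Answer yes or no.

D₁ = -5639, D₂ = -5639
f: flip: (39,-17,38)→(38,17,39)
f: reduced (well bottom): (38,17,39) with a≤c, −a<b≤a
g: translate: b→515 (≡7643 mod 3564), so (1782,7643,8196)→(1782,515,38)
g: flip: (1782,515,38)→(38,-515,1782)
g: translate: b→17 (≡-515 mod 76), so (38,-515,1782)→(38,17,39)
g: reduced (well bottom): (38,17,39) with a≤c, −a<b≤a
reduced forms (38, 17, 39) vs (38, 17, 39) ⇒ equivalent

yes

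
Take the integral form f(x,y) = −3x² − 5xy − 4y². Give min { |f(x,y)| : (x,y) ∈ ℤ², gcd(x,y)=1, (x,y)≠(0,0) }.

translate: b→-1 (≡5 mod 6), so (3,5,4)→(3,-1,2)
flip: (3,-1,2)→(2,1,3)
reduced (well bottom): (2,1,3) with a≤c, −a<b≤a
well minimum |f| = |-2| = 2 (negative-definite)

2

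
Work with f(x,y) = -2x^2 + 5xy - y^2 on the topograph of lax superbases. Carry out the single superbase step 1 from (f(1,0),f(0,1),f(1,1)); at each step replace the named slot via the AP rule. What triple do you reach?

start (-2,-1,2) = (f(1,0),f(0,1),f(1,1))
replace slot 1: 2·((-1)+2) − (-2) = 4 → (4,-1,2)

4,-1,2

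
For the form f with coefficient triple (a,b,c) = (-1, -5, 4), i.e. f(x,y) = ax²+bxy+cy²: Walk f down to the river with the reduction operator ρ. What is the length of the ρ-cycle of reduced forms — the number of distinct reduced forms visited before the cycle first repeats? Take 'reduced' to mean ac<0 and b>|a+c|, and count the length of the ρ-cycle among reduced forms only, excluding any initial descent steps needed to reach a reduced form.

D = 41, ⌊√D⌋ = 6
descent: ρ → (4,5,-1)  [lands on river]
river: ρ → (-1,5,4)
river: ρ → (4,3,-2)
river: ρ → (-2,5,2)
river: ρ → (2,3,-4)
river: ρ → (-4,5,1)
river: ρ → (1,5,-4)
river: ρ → (-4,3,2)
river: ρ → (2,5,-2)
river: ρ → (-2,3,4)
ρ-cycle length = 10 (tail of 1 descent step not counted)

10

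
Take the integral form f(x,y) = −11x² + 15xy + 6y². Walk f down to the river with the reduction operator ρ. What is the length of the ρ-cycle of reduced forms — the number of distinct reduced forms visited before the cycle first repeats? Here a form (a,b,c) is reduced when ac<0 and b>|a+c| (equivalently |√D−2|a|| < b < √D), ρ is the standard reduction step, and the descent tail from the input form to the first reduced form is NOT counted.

D = 489, ⌊√D⌋ = 22
river: ρ → (6,21,-2)
river: ρ → (-2,19,16)
river: ρ → (16,13,-5)
river: ρ → (-5,17,10)
river: ρ → (10,3,-12)
river: ρ → (-12,21,1)
river: ρ → (1,21,-12)
river: ρ → (-12,3,10)
river: ρ → (10,17,-5)
river: ρ → (-5,13,16)
river: ρ → (16,19,-2)
river: ρ → (-2,21,6)
river: ρ → (6,15,-11)
river: ρ → (-11,7,10)
river: ρ → (10,13,-8)
river: ρ → (-8,19,4)
river: ρ → (4,21,-3)
river: ρ → (-3,21,4)
river: ρ → (4,19,-8)
river: ρ → (-8,13,10)
river: ρ → (10,7,-11)
river: ρ → (-11,15,6)
ρ-cycle length = 22 (tail of 0 descent steps not counted)

22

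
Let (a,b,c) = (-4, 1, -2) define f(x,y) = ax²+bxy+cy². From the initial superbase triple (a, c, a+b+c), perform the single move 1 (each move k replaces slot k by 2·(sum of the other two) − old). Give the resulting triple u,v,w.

start (-4,-2,-5) = (f(1,0),f(0,1),f(1,1))
replace slot 1: 2·((-2)+(-5)) − (-4) = -10 → (-10,-2,-5)

-10,-2,-5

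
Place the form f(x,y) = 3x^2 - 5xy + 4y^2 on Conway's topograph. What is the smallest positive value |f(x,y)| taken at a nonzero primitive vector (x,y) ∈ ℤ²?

translate: b→1 (≡-5 mod 6), so (3,-5,4)→(3,1,2)
flip: (3,1,2)→(2,-1,3)
reduced (well bottom): (2,-1,3) with a≤c, −a<b≤a
well minimum = a = 2

2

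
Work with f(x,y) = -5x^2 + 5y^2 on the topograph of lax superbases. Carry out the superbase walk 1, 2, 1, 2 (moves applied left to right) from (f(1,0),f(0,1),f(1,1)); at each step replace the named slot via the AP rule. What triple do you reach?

start (-5,5,0) = (f(1,0),f(0,1),f(1,1))
replace slot 1: 2·(5+0) − (-5) = 15 → (15,5,0)
replace slot 2: 2·(15+0) − 5 = 25 → (15,25,0)
replace slot 1: 2·(25+0) − 15 = 35 → (35,25,0)
replace slot 2: 2·(35+0) − 25 = 45 → (35,45,0)

35,45,0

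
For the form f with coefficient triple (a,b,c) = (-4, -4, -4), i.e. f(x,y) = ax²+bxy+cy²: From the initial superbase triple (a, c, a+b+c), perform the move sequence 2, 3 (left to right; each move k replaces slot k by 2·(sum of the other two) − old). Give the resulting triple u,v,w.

start (-4,-4,-12) = (f(1,0),f(0,1),f(1,1))
replace slot 2: 2·((-4)+(-12)) − (-4) = -28 → (-4,-28,-12)
replace slot 3: 2·((-4)+(-28)) − (-12) = -52 → (-4,-28,-52)

-4,-28,-52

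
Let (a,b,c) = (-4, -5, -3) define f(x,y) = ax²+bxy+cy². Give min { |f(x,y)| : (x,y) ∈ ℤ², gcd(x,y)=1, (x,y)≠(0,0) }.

translate: b→-3 (≡5 mod 8), so (4,5,3)→(4,-3,2)
flip: (4,-3,2)→(2,3,4)
translate: b→-1 (≡3 mod 4), so (2,3,4)→(2,-1,3)
reduced (well bottom): (2,-1,3) with a≤c, −a<b≤a
well minimum |f| = |-2| = 2 (negative-definite)

2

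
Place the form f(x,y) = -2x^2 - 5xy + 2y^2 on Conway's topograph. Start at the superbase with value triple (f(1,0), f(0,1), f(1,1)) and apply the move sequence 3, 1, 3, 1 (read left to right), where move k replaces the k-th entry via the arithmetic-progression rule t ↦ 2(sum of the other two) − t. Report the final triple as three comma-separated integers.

start (-2,2,-5) = (f(1,0),f(0,1),f(1,1))
replace slot 3: 2·((-2)+2) − (-5) = 5 → (-2,2,5)
replace slot 1: 2·(2+5) − (-2) = 16 → (16,2,5)
replace slot 3: 2·(16+2) − 5 = 31 → (16,2,31)
replace slot 1: 2·(2+31) − 16 = 50 → (50,2,31)

50,2,31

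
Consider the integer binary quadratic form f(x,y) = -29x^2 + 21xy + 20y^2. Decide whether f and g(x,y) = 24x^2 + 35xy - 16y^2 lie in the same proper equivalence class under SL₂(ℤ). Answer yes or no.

D₁ = 2761, D₂ = 2761
river cycle of f (length 74): (20, 19, -30), (-30, 41, 9), (9, 49, -10), (-10, 51, 4), (4, 45, -46), (-46, 47, 3), (3, 49, -30), (-30, 11, 22), (22, 33, -19), (-19, 43, 12), … (64 more)
river cycle of g (length 74): (-16, 29, 30), (30, 31, -15), (-15, 29, 32), (32, 35, -12), (-12, 37, 29), (29, 21, -20), (-20, 19, 30), (30, 41, -9), (-9, 49, 10), (10, 51, -4), … (64 more)
cycles differ ⇒ inequivalent

no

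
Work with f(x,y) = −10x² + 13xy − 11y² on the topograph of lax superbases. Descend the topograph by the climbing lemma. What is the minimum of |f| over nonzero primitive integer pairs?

translate: b→7 (≡-13 mod 20), so (10,-13,11)→(10,7,8)
flip: (10,7,8)→(8,-7,10)
reduced (well bottom): (8,-7,10) with a≤c, −a<b≤a
well minimum |f| = |-8| = 8 (negative-definite)

8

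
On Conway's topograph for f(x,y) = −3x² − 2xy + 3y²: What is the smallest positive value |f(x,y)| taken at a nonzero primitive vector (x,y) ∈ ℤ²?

descent: ρ → (3,2,-3)  [lands on river]
river: ρ → (-3,4,2)
river: ρ → (2,4,-3)
river: ρ → (-3,2,3)
river: ρ → (3,4,-2)
river: ρ → (-2,4,3)
closes: descent 1, river 6
min |a| on river = 2

2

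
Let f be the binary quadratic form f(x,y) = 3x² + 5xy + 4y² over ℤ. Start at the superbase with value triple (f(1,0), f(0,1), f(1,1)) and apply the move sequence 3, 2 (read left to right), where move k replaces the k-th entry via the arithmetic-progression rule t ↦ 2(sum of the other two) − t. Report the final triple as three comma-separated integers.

start (3,4,12) = (f(1,0),f(0,1),f(1,1))
replace slot 3: 2·(3+4) − 12 = 2 → (3,4,2)
replace slot 2: 2·(3+2) − 4 = 6 → (3,6,2)

3,6,2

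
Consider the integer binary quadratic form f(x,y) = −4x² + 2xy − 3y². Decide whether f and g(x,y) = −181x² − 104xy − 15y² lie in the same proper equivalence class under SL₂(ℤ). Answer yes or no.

D₁ = -44, D₂ = -44
f is negative-definite; reduce −f:
−f: flip: (4,-2,3)→(3,2,4)
−f: reduced (well bottom): (3,2,4) with a≤c, −a<b≤a
flip sign back: reduced form of f is (-3,-2,-4)
g is negative-definite; reduce −g:
−g: flip: (181,104,15)→(15,-104,181)
−g: translate: b→-14 (≡-104 mod 30), so (15,-104,181)→(15,-14,4)
−g: flip: (15,-14,4)→(4,14,15)
−g: translate: b→-2 (≡14 mod 8), so (4,14,15)→(4,-2,3)
−g: flip: (4,-2,3)→(3,2,4)
−g: reduced (well bottom): (3,2,4) with a≤c, −a<b≤a
flip sign back: reduced form of g is (-3,-2,-4)
reduced forms (-3, -2, -4) vs (-3, -2, -4) ⇒ equivalent

yes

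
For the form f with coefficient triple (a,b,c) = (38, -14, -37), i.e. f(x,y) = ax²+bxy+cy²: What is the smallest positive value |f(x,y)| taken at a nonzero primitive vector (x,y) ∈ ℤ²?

descent: ρ → (-37,14,38)  [lands on river]
river: ρ → (38,62,-13)
river: ρ → (-13,68,23)
river: ρ → (23,70,-10)
river: ρ → (-10,70,23)
river: ρ → (23,68,-13)
river: ρ → (-13,62,38)
river: ρ → (38,14,-37)
river: ρ → (-37,60,15)
river: ρ → (15,60,-37)
closes: descent 1, river 10
min |a| on river = 10

10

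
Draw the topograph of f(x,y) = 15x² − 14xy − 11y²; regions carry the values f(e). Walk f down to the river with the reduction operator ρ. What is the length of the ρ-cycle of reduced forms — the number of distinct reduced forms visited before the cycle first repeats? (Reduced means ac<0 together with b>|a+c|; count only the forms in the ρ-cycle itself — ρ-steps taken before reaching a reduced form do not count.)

D = 856, ⌊√D⌋ = 29
descent: ρ → (-11,14,15)  [lands on river]
river: ρ → (15,16,-10)
river: ρ → (-10,24,7)
river: ρ → (7,18,-19)
river: ρ → (-19,20,6)
river: ρ → (6,28,-3)
river: ρ → (-3,26,15)
river: ρ → (15,4,-14)
river: ρ → (-14,24,5)
river: ρ → (5,26,-9)
river: ρ → (-9,28,2)
river: ρ → (2,28,-9)
river: ρ → (-9,26,5)
river: ρ → (5,24,-14)
river: ρ → (-14,4,15)
river: ρ → (15,26,-3)
river: ρ → (-3,28,6)
river: ρ → (6,20,-19)
river: ρ → (-19,18,7)
river: ρ → (7,24,-10)
river: ρ → (-10,16,15)
river: ρ → (15,14,-11)
river: ρ → (-11,8,18)
river: ρ → (18,28,-1)
river: ρ → (-1,28,18)
river: ρ → (18,8,-11)
ρ-cycle length = 26 (tail of 1 descent step not counted)

26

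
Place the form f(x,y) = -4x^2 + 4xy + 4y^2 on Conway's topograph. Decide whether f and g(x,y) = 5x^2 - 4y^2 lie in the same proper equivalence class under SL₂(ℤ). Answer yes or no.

D₁ = 80, D₂ = 80
river cycle of f (length 2): (4, 4, -4), (-4, 4, 4)
river cycle of g (length 2): (-4, 8, 1), (1, 8, -4)
cycles differ ⇒ inequivalent

no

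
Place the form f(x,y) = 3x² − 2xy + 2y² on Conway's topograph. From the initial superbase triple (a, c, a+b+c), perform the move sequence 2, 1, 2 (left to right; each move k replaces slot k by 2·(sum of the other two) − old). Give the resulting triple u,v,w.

start (3,2,3) = (f(1,0),f(0,1),f(1,1))
replace slot 2: 2·(3+3) − 2 = 10 → (3,10,3)
replace slot 1: 2·(10+3) − 3 = 23 → (23,10,3)
replace slot 2: 2·(23+3) − 10 = 42 → (23,42,3)

23,42,3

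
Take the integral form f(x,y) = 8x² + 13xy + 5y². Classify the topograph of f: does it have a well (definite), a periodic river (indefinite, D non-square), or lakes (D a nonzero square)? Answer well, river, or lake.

D = b²−4ac = 13² − 4·8·5 = 9
D = 3² is a perfect square ⇒ form factors over ℤ ⇒ lakes

lake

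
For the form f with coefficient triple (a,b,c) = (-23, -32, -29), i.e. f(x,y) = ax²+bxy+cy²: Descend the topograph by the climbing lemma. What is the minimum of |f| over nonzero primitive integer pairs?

translate: b→-14 (≡32 mod 46), so (23,32,29)→(23,-14,20)
flip: (23,-14,20)→(20,14,23)
reduced (well bottom): (20,14,23) with a≤c, −a<b≤a
well minimum |f| = |-20| = 20 (negative-definite)

20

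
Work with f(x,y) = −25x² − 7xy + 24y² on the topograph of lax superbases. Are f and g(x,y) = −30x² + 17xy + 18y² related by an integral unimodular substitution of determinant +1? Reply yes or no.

D₁ = 2449, D₂ = 2449
river cycle of f (length 64): (24, 7, -25), (-25, 43, 6), (6, 41, -32), (-32, 23, 15), (15, 37, -18), (-18, 35, 17), (17, 33, -20), (-20, 47, 3), (3, 49, -4), (-4, 47, 15), … (54 more)
river cycle of g (length 64): (18, 19, -29), (-29, 39, 8), (8, 41, -24), (-24, 7, 25), (25, 43, -6), (-6, 41, 32), (32, 23, -15), (-15, 37, 18), (18, 35, -17), (-17, 33, 20), … (54 more)
cycles differ ⇒ inequivalent

no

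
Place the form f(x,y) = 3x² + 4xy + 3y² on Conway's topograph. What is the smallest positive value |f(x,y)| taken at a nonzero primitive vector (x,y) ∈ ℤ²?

translate: b→-2 (≡4 mod 6), so (3,4,3)→(3,-2,2)
flip: (3,-2,2)→(2,2,3)
reduced (well bottom): (2,2,3) with a≤c, −a<b≤a
well minimum = a = 2

2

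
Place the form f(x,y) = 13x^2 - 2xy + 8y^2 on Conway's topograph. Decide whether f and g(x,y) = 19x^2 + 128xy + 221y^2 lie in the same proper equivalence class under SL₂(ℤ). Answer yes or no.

D₁ = -412, D₂ = -412
f: flip: (13,-2,8)→(8,2,13)
f: reduced (well bottom): (8,2,13) with a≤c, −a<b≤a
g: translate: b→14 (≡128 mod 38), so (19,128,221)→(19,14,8)
g: flip: (19,14,8)→(8,-14,19)
g: translate: b→2 (≡-14 mod 16), so (8,-14,19)→(8,2,13)
g: reduced (well bottom): (8,2,13) with a≤c, −a<b≤a
reduced forms (8, 2, 13) vs (8, 2, 13) ⇒ equivalent

yes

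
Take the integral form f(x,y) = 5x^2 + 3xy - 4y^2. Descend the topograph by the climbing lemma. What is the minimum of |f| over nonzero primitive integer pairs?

river: ρ → (-4,5,4)
river: ρ → (4,3,-5)
river: ρ → (-5,7,2)
river: ρ → (2,9,-1)
river: ρ → (-1,9,2)
river: ρ → (2,7,-5)
river: ρ → (-5,3,4)
river: ρ → (4,5,-4)
river: ρ → (-4,3,5)
river: ρ → (5,7,-2)
river: ρ → (-2,9,1)
river: ρ → (1,9,-2)
river: ρ → (-2,7,5)
river: ρ → (5,3,-4)
closes: descent 0, river 14
min |a| on river = 1

1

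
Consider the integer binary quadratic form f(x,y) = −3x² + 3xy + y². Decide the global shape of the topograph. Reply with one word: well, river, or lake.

D = b²−4ac = 3² − 4·(-3)·1 = 21
D > 0 non-square ⇒ indefinite ⇒ periodic river

river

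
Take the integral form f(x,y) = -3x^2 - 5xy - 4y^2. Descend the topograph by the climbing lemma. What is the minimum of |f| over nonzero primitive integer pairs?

translate: b→-1 (≡5 mod 6), so (3,5,4)→(3,-1,2)
flip: (3,-1,2)→(2,1,3)
reduced (well bottom): (2,1,3) with a≤c, −a<b≤a
well minimum |f| = |-2| = 2 (negative-definite)

2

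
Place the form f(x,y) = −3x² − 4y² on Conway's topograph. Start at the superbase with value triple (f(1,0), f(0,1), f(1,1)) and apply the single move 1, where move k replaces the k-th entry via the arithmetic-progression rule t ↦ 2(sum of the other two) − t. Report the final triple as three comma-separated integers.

start (-3,-4,-7) = (f(1,0),f(0,1),f(1,1))
replace slot 1: 2·((-4)+(-7)) − (-3) = -19 → (-19,-4,-7)

-19,-4,-7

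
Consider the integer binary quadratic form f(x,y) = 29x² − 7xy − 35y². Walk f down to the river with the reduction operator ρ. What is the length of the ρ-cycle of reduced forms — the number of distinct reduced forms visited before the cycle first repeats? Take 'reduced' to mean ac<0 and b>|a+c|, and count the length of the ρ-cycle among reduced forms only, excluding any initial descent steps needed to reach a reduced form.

D = 4109, ⌊√D⌋ = 64
descent: ρ → (-35,7,29)  [lands on river]
river: ρ → (29,51,-13)
river: ρ → (-13,53,25)
river: ρ → (25,47,-19)
river: ρ → (-19,29,43)
river: ρ → (43,57,-5)
river: ρ → (-5,63,7)
river: ρ → (7,63,-5)
river: ρ → (-5,57,43)
river: ρ → (43,29,-19)
river: ρ → (-19,47,25)
river: ρ → (25,53,-13)
river: ρ → (-13,51,29)
river: ρ → (29,7,-35)
river: ρ → (-35,63,1)
river: ρ → (1,63,-35)
ρ-cycle length = 16 (tail of 1 descent step not counted)

16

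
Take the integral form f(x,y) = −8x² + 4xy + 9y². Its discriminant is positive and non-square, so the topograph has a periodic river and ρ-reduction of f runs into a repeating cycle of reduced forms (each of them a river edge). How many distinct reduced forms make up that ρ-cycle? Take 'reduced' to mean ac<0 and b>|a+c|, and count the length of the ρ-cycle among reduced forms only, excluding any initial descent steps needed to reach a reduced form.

D = 304, ⌊√D⌋ = 17
river: ρ → (9,14,-3)
river: ρ → (-3,16,4)
river: ρ → (4,16,-3)
river: ρ → (-3,14,9)
river: ρ → (9,4,-8)
river: ρ → (-8,12,5)
river: ρ → (5,8,-12)
river: ρ → (-12,16,1)
river: ρ → (1,16,-12)
river: ρ → (-12,8,5)
river: ρ → (5,12,-8)
river: ρ → (-8,4,9)
ρ-cycle length = 12 (tail of 0 descent steps not counted)

12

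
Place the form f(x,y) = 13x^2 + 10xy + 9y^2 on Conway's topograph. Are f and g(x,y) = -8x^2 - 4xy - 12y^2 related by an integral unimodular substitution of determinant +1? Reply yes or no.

D₁ = -368, D₂ = -368
f: flip: (13,10,9)→(9,-10,13)
f: translate: b→8 (≡-10 mod 18), so (9,-10,13)→(9,8,12)
f: reduced (well bottom): (9,8,12) with a≤c, −a<b≤a
g is negative-definite; reduce −g:
−g: reduced (well bottom): (8,4,12) with a≤c, −a<b≤a
flip sign back: reduced form of g is (-8,-4,-12)
reduced forms (9, 8, 12) vs (-8, -4, -12) ⇒ inequivalent

no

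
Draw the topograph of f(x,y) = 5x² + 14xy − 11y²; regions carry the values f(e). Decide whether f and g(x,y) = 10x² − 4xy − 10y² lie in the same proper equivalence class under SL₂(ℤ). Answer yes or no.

D₁ = 416, D₂ = 416
river cycle of f (length 6): (-11, 8, 8), (8, 8, -11), (-11, 14, 5), (5, 16, -8), (-8, 16, 5), (5, 14, -11)
river cycle of g (length 6): (-10, 4, 10), (10, 16, -4), (-4, 16, 10), (10, 4, -10), (-10, 16, 4), (4, 16, -10)
cycles differ ⇒ inequivalent

no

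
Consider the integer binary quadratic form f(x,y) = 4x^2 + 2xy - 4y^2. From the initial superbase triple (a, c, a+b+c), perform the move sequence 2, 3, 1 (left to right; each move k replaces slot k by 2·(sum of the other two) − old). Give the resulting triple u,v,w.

start (4,-4,2) = (f(1,0),f(0,1),f(1,1))
replace slot 2: 2·(4+2) − (-4) = 16 → (4,16,2)
replace slot 3: 2·(4+16) − 2 = 38 → (4,16,38)
replace slot 1: 2·(16+38) − 4 = 104 → (104,16,38)

104,16,38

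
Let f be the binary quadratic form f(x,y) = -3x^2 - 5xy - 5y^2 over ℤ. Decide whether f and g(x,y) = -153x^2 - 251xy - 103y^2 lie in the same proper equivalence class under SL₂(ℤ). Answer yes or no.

D₁ = -35, D₂ = -35
f is negative-definite; reduce −f:
−f: translate: b→-1 (≡5 mod 6), so (3,5,5)→(3,-1,3)
−f: flip: (3,-1,3)→(3,1,3)
−f: reduced (well bottom): (3,1,3) with a≤c, −a<b≤a
flip sign back: reduced form of f is (-3,-1,-3)
g is negative-definite; reduce −g:
−g: translate: b→-55 (≡251 mod 306), so (153,251,103)→(153,-55,5)
−g: flip: (153,-55,5)→(5,55,153)
−g: translate: b→5 (≡55 mod 10), so (5,55,153)→(5,5,3)
−g: flip: (5,5,3)→(3,-5,5)
−g: translate: b→1 (≡-5 mod 6), so (3,-5,5)→(3,1,3)
−g: reduced (well bottom): (3,1,3) with a≤c, −a<b≤a
flip sign back: reduced form of g is (-3,-1,-3)
reduced forms (-3, -1, -3) vs (-3, -1, -3) ⇒ equivalent

yes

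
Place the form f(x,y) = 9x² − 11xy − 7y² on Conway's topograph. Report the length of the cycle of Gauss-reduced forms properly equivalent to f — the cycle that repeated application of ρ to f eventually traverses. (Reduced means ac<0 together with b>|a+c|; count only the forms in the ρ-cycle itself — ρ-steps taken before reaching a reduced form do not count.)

D = 373, ⌊√D⌋ = 19
descent: ρ → (-7,11,9)  [lands on river]
river: ρ → (9,7,-9)
river: ρ → (-9,11,7)
river: ρ → (7,17,-3)
river: ρ → (-3,19,1)
river: ρ → (1,19,-3)
river: ρ → (-3,17,7)
river: ρ → (7,11,-9)
river: ρ → (-9,7,9)
river: ρ → (9,11,-7)
river: ρ → (-7,17,3)
river: ρ → (3,19,-1)
river: ρ → (-1,19,3)
river: ρ → (3,17,-7)
ρ-cycle length = 14 (tail of 1 descent step not counted)

14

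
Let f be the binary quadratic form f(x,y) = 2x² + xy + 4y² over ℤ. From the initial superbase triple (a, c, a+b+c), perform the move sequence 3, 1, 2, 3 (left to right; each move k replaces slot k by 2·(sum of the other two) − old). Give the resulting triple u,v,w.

start (2,4,7) = (f(1,0),f(0,1),f(1,1))
replace slot 3: 2·(2+4) − 7 = 5 → (2,4,5)
replace slot 1: 2·(4+5) − 2 = 16 → (16,4,5)
replace slot 2: 2·(16+5) − 4 = 38 → (16,38,5)
replace slot 3: 2·(16+38) − 5 = 103 → (16,38,103)

16,38,103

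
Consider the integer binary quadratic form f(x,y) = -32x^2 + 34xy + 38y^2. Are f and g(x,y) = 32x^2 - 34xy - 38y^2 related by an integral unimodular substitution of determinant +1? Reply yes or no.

D₁ = 6020, D₂ = 6020
river cycle of f (length 18): (38, 42, -28), (-28, 70, 10), (10, 70, -28), (-28, 42, 38), (38, 34, -32), (-32, 30, 40), (40, 50, -22), (-22, 38, 52), (52, 66, -8), (-8, 62, 68), … (8 more)
river cycle of g (length 18): (-38, 34, 32), (32, 30, -40), (-40, 50, 22), (22, 38, -52), (-52, 66, 8), (8, 62, -68), (-68, 74, 2), (2, 74, -68), (-68, 62, 8), (8, 66, -52), … (8 more)
cycles differ ⇒ inequivalent

no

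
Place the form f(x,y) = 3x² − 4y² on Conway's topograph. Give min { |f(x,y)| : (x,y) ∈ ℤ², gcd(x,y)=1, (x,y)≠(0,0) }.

descent: ρ → (-4,0,3)
descent: ρ → (3,6,-1)  [lands on river]
river: ρ → (-1,6,3)
closes: descent 2, river 2
min |a| on river = 1

1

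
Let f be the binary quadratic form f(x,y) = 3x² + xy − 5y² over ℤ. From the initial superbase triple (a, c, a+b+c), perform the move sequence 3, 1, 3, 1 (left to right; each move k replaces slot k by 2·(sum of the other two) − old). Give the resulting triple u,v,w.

start (3,-5,-1) = (f(1,0),f(0,1),f(1,1))
replace slot 3: 2·(3+(-5)) − (-1) = -3 → (3,-5,-3)
replace slot 1: 2·((-5)+(-3)) − 3 = -19 → (-19,-5,-3)
replace slot 3: 2·((-19)+(-5)) − (-3) = -45 → (-19,-5,-45)
replace slot 1: 2·((-5)+(-45)) − (-19) = -81 → (-81,-5,-45)

-81,-5,-45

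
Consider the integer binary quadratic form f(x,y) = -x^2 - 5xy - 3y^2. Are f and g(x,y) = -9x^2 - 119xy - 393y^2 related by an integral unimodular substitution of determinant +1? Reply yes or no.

D₁ = 13, D₂ = 13
river cycle of f (length 2): (1, 3, -1), (-1, 3, 1)
river cycle of g (length 2): (-1, 3, 1), (1, 3, -1)
cycles coincide ⇒ equivalent

yes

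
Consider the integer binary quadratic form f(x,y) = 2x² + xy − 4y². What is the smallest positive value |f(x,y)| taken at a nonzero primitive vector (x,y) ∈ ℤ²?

descent: ρ → (-4,-1,2)
descent: ρ → (2,5,-1)  [lands on river]
river: ρ → (-1,5,2)
river: ρ → (2,3,-3)
river: ρ → (-3,3,2)
closes: descent 2, river 4
min |a| on river = 1

1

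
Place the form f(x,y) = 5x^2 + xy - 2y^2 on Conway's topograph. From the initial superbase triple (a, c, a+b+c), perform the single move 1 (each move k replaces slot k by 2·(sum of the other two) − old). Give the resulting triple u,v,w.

start (5,-2,4) = (f(1,0),f(0,1),f(1,1))
replace slot 1: 2·((-2)+4) − 5 = -1 → (-1,-2,4)

-1,-2,4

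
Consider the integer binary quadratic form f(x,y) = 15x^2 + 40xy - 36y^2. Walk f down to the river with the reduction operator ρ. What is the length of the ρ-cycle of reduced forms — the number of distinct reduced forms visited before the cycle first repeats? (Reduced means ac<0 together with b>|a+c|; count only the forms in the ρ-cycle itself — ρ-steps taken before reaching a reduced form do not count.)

D = 3760, ⌊√D⌋ = 61
river: ρ → (-36,32,19)
river: ρ → (19,44,-24)
river: ρ → (-24,52,11)
river: ρ → (11,58,-9)
river: ρ → (-9,50,35)
river: ρ → (35,20,-24)
river: ρ → (-24,28,31)
river: ρ → (31,34,-21)
river: ρ → (-21,50,15)
river: ρ → (15,40,-36)
ρ-cycle length = 10 (tail of 0 descent steps not counted)

10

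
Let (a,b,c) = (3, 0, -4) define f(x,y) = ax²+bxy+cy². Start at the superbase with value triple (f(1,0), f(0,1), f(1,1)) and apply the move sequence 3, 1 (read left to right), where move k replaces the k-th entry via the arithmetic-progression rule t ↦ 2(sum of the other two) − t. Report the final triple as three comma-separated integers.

start (3,-4,-1) = (f(1,0),f(0,1),f(1,1))
replace slot 3: 2·(3+(-4)) − (-1) = -1 → (3,-4,-1)
replace slot 1: 2·((-4)+(-1)) − 3 = -13 → (-13,-4,-1)

-13,-4,-1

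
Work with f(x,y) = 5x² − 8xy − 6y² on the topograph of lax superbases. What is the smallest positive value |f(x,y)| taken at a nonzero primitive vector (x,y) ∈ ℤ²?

descent: ρ → (-6,8,5)  [lands on river]
river: ρ → (5,12,-2)
river: ρ → (-2,12,5)
river: ρ → (5,8,-6)
river: ρ → (-6,4,7)
river: ρ → (7,10,-3)
river: ρ → (-3,8,10)
river: ρ → (10,12,-1)
river: ρ → (-1,12,10)
river: ρ → (10,8,-3)
river: ρ → (-3,10,7)
river: ρ → (7,4,-6)
closes: descent 1, river 12
min |a| on river = 1

1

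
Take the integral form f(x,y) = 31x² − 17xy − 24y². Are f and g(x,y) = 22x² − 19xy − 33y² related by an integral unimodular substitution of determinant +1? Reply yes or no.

D₁ = 3265, D₂ = 3265
river cycle of f (length 66): (-24, 17, 31), (31, 45, -10), (-10, 55, 6), (6, 53, -19), (-19, 23, 36), (36, 49, -6), (-6, 47, 44), (44, 41, -9), (-9, 49, 24), (24, 47, -11), … (56 more)
river cycle of g (length 74): (-33, 19, 22), (22, 25, -30), (-30, 35, 17), (17, 33, -32), (-32, 31, 18), (18, 41, -22), (-22, 47, 12), (12, 49, -18), (-18, 23, 38), (38, 53, -3), … (64 more)
cycles differ ⇒ inequivalent

no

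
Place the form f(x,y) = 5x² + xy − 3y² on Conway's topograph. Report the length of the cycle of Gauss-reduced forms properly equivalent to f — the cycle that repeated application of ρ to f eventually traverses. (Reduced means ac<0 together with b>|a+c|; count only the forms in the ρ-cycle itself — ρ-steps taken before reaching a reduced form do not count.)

D = 61, ⌊√D⌋ = 7
descent: ρ → (-3,5,3)  [lands on river]
river: ρ → (3,7,-1)
river: ρ → (-1,7,3)
river: ρ → (3,5,-3)
river: ρ → (-3,7,1)
river: ρ → (1,7,-3)
ρ-cycle length = 6 (tail of 1 descent step not counted)

6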